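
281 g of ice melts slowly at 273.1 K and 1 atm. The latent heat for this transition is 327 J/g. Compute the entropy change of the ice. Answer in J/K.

Heat absorbed by the substance: Q = mL = 281 × 327 = 91887 J.
At constant T, ΔS = Q_rev/T = 91887 / 273.1 = 336 J/K.

ΔS = 336 J/K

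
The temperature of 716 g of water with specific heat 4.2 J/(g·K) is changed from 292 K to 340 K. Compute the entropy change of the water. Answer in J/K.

ΔS = ∫dQ_rev/T = m c ln(T₂/T₁) = 716 × 4.2 × ln(340/292) = 458 J/K.

ΔS = 458 J/K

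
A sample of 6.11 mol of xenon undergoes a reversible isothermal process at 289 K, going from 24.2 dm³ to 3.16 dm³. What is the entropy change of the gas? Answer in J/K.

For an isothermal ideal gas ΔS_gas = nR ln(V₂/V₁) = 6.11 × 8.314 × ln(3.16/24.2) = -103 J/K.

ΔS_gas = -103 J/K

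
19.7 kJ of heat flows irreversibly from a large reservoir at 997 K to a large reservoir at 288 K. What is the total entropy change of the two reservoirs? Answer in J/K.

ΔS_total = 48.6 J/K

ΔS_hot = −Q/T_H = −19700/997 = -19.76 J/K and ΔS_cold = +Q/T_C = 19700/288 = 68.4 J/K.
ΔS_total = -19.76 + 68.4 = 48.6 J/K, positive as the second law requires.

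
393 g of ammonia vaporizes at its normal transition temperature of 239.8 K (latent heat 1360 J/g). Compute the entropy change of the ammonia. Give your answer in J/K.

Heat absorbed by the substance: Q = mL = 393 × 1360 = 534480 J.
At constant T, ΔS = Q_rev/T = 534480 / 239.8 = 2230 J/K.

ΔS = 2230 J/K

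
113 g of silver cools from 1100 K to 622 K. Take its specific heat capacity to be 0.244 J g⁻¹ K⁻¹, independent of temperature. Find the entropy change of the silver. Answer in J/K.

ΔS = -15.7 J/K

ΔS = ∫dQ_rev/T = m c ln(T₂/T₁) = 113 × 0.244 × ln(622/1100) = -15.7 J/K.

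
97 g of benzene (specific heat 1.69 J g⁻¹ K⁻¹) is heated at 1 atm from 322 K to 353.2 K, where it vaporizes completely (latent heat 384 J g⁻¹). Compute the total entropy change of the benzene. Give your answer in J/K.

Warming step: ΔS₁ = m c ln(T_tr/T_i) = 97 × 1.69 × ln(353.2/322) = 15.16 J/K.
Phase change: ΔS₂ = +mL/T_tr = 97 × 384 / 353.2 = 105.5 J/K.
ΔS_total = (15.16) + (105.5) = 121 J/K.

ΔS = 121 J/K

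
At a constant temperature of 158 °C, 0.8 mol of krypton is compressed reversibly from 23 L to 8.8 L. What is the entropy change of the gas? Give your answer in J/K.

ΔS_gas = -6.39 J/K

For an isothermal ideal gas ΔS_gas = nR ln(V₂/V₁) = 0.8 × 8.314 × ln(8.8/23) = -6.39 J/K.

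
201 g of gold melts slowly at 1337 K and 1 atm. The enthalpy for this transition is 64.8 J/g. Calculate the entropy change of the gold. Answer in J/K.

ΔS = 9.74 J/K

Heat absorbed by the substance: Q = mL = 201 × 64.8 = 13024.8 J.
At constant T, ΔS = Q_rev/T = 13024.8 / 1337 = 9.74 J/K.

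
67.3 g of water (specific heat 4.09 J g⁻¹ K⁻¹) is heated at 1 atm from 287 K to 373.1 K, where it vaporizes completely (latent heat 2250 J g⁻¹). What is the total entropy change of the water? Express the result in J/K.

ΔS = 478 J/K

Warming step: ΔS₁ = m c ln(T_tr/T_i) = 67.3 × 4.09 × ln(373.1/287) = 72.22 J/K.
Phase change: ΔS₂ = +mL/T_tr = 67.3 × 2250 / 373.1 = 405.9 J/K.
ΔS_total = (72.22) + (405.9) = 478 J/K.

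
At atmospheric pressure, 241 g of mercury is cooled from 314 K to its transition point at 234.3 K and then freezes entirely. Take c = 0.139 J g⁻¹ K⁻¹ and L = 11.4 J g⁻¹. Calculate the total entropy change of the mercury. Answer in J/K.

Cooling step: ΔS₁ = m c ln(T_tr/T_i) = 241 × 0.139 × ln(234.3/314) = -9.808 J/K.
Phase change: ΔS₂ = −mL/T_tr = −241 × 11.4 / 234.3 = -11.73 J/K.
ΔS_total = (-9.808) + (-11.73) = -21.5 J/K.

ΔS = -21.5 J/K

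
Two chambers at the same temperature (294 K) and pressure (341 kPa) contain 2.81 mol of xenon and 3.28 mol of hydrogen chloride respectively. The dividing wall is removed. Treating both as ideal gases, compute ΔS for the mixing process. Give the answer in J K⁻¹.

ΔS_mix = 34.9 J/K

Mole fractions: x_A = 2.81/6.09 = 0.461, x_B = 0.539.
ΔS_mix = −R(n_A ln x_A + n_B ln x_B) = −8.314 × (2.81 ln 0.461 + 3.28 ln 0.539) = 34.9 J/K.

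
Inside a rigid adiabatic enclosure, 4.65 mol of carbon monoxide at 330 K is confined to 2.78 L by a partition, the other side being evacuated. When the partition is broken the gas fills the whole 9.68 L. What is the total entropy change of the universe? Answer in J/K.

ΔS_universe = 48.2 J/K

No heat is exchanged and no work is done, so the ideal-gas temperature stays constant.
Entropy is a state function; using a reversible isothermal path, ΔS_gas = nR ln(V₂/V₁) = 4.65 × 8.314 × ln(9.68/2.78) = 48.2 J/K.
The insulated surroundings exchange no heat, so ΔS_surr = 0 and ΔS_universe = ΔS_gas.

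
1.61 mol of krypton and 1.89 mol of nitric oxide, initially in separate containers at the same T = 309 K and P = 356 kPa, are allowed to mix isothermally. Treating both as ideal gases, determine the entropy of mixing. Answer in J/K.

ΔS_mix = 20.1 J/K

Mole fractions: x_A = 1.61/3.5 = 0.46, x_B = 0.54.
ΔS_mix = −R(n_A ln x_A + n_B ln x_B) = −8.314 × (1.61 ln 0.46 + 1.89 ln 0.54) = 20.1 J/K.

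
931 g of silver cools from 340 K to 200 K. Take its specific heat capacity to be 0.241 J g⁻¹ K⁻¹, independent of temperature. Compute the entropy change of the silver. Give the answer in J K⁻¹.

ΔS = ∫dQ_rev/T = m c ln(T₂/T₁) = 931 × 0.241 × ln(200/340) = -119 J/K.

ΔS = -119 J/K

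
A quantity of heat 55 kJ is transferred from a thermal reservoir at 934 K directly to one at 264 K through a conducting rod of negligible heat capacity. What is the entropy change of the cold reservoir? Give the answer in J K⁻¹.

ΔS_cold = 208 J/K

The cold reservoir gains heat Q, so ΔS_cold = +Q/T_C = 55000/264 = 208 J/K.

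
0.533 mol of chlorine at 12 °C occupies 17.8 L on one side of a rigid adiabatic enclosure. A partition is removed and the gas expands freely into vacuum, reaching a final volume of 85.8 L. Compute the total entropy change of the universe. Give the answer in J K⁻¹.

ΔS_universe = 6.97 J/K

No heat is exchanged and no work is done, so the ideal-gas temperature stays constant.
Entropy is a state function; using a reversible isothermal path, ΔS_gas = nR ln(V₂/V₁) = 0.533 × 8.314 × ln(85.8/17.8) = 6.97 J/K.
The insulated surroundings exchange no heat, so ΔS_surr = 0 and ΔS_universe = ΔS_gas.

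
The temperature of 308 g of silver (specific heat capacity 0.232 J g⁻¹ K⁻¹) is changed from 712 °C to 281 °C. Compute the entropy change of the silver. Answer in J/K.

In kelvin: T₁ = 985.15 K, T₂ = 554.15 K. ΔS = ∫dQ_rev/T = m c ln(T₂/T₁) = 308 × 0.232 × ln(554.15/985.15) = -41.1 J/K.

ΔS = -41.1 J/K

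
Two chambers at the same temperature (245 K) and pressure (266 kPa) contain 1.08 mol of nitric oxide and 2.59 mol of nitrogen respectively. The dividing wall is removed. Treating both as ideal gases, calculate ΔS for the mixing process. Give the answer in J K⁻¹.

Mole fractions: x_A = 1.08/3.67 = 0.294, x_B = 0.706.
ΔS_mix = −R(n_A ln x_A + n_B ln x_B) = −8.314 × (1.08 ln 0.294 + 2.59 ln 0.706) = 18.5 J/K.

ΔS_mix = 18.5 J/K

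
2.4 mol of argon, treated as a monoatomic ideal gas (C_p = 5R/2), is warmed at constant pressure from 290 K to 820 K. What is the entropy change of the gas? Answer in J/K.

ΔS = 51.9 J/K

At constant pressure, ΔS = nC_p ln(T₂/T₁) with C_p = 5R/2 = 20.79 J mol⁻¹ K⁻¹.
ΔS = 2.4 × 20.79 × ln(820/290) = 51.9 J/K.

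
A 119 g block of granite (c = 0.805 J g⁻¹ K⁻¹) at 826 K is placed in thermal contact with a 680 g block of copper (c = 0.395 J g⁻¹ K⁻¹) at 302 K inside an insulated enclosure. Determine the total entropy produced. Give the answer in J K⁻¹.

Energy balance: T_f = (m₁c₁T₁ + m₂c₂T₂)/(m₁c₁ + m₂c₂) = 439.75 K.
ΔS₁ = m₁c₁ ln(T_f/T₁) = 95.795 × ln(439.75/826) = -60.39 J/K.
ΔS₂ = m₂c₂ ln(T_f/T₂) = 268.6 × ln(439.75/302) = 100.9 J/K.
ΔS_total = -60.39 + 100.9 = 40.5 J/K.

ΔS_total = 40.5 J/K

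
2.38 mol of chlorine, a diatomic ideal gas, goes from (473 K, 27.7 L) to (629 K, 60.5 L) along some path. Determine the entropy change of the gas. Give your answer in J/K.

ΔS = 29.6 J/K

Entropy is a state function: ΔS = nC_V ln(T₂/T₁) + nR ln(V₂/V₁), with C_V = 5R/2 = 20.79 J mol⁻¹ K⁻¹ for a diatomic ideal gas.
ΔS = 2.38 × [20.79 × ln(629/473) + 8.314 × ln(60.5/27.7)] = 29.6 J/K.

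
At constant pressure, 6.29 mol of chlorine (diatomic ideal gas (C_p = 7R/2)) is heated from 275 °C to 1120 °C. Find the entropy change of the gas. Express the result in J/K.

In kelvin: T₁ = 548.15 K, T₂ = 1393.15 K. At constant pressure, ΔS = nC_p ln(T₂/T₁) with C_p = 7R/2 = 29.1 J mol⁻¹ K⁻¹.
ΔS = 6.29 × 29.1 × ln(1393.15/548.15) = 171 J/K.

ΔS = 171 J/K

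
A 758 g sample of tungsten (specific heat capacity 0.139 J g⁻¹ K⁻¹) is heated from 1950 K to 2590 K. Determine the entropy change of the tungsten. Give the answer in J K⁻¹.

ΔS = ∫dQ_rev/T = m c ln(T₂/T₁) = 758 × 0.139 × ln(2590/1950) = 29.9 J/K.

ΔS = 29.9 J/K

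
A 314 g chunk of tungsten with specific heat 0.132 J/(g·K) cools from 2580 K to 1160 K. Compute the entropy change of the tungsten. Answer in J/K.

ΔS = ∫dQ_rev/T = m c ln(T₂/T₁) = 314 × 0.132 × ln(1160/2580) = -33.1 J/K.

ΔS = -33.1 J/K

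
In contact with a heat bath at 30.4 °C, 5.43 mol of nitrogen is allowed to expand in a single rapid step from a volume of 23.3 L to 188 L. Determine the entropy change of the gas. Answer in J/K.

Entropy is a state function, so ΔS_gas depends only on the end states.
For an isothermal ideal gas ΔS_gas = nR ln(V₂/V₁) = 5.43 × 8.314 × ln(188/23.3) = 94.3 J/K.

ΔS_gas = 94.3 J/K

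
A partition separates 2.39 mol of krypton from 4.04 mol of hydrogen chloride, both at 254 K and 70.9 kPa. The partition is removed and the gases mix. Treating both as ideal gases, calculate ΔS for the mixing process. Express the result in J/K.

ΔS_mix = 35.3 J/K

Mole fractions: x_A = 2.39/6.43 = 0.372, x_B = 0.628.
ΔS_mix = −R(n_A ln x_A + n_B ln x_B) = −8.314 × (2.39 ln 0.372 + 4.04 ln 0.628) = 35.3 J/K.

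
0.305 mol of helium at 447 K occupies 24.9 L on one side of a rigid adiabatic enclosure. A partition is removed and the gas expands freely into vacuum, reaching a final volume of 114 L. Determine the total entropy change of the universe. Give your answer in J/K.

For an ideal gas in free expansion Q = 0 and W = 0, so T is unchanged.
Entropy is a state function; using a reversible isothermal path, ΔS_gas = nR ln(V₂/V₁) = 0.305 × 8.314 × ln(114/24.9) = 3.86 J/K.
The insulated surroundings exchange no heat, so ΔS_surr = 0 and ΔS_universe = ΔS_gas.

ΔS_universe = 3.86 J/K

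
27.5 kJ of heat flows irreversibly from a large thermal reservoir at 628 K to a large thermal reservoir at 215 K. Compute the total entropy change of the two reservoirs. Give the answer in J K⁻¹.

ΔS_total = 84.1 J/K

ΔS_hot = −Q/T_H = −27500/628 = -43.79 J/K and ΔS_cold = +Q/T_C = 27500/215 = 127.9 J/K.
ΔS_total = -43.79 + 127.9 = 84.1 J/K, positive as the second law requires.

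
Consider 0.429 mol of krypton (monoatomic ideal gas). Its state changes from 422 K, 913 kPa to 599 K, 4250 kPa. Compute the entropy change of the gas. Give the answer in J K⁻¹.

ΔS = nC_p ln(T₂/T₁) − nR ln(P₂/P₁), with C_p = 5R/2 = 20.79 J mol⁻¹ K⁻¹ for a monoatomic ideal gas.
ΔS = 0.429 × [20.79 × ln(599/422) − 8.314 × ln(4250/913)] = -2.36 J/K.

ΔS = -2.36 J/K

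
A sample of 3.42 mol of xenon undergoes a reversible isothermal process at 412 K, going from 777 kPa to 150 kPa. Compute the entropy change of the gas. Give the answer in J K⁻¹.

For an isothermal ideal gas ΔS_gas = nR ln(P₁/P₂) = 3.42 × 8.314 × ln(777/150) = 46.8 J/K.

ΔS_gas = 46.8 J/K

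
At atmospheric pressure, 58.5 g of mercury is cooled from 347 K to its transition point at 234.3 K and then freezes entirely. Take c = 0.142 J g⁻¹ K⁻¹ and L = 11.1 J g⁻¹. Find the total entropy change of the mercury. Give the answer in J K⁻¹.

Cooling step: ΔS₁ = m c ln(T_tr/T_i) = 58.5 × 0.142 × ln(234.3/347) = -3.262 J/K.
Phase change: ΔS₂ = −mL/T_tr = −58.5 × 11.1 / 234.3 = -2.771 J/K.
ΔS_total = (-3.262) + (-2.771) = -6.03 J/K.

ΔS = -6.03 J/K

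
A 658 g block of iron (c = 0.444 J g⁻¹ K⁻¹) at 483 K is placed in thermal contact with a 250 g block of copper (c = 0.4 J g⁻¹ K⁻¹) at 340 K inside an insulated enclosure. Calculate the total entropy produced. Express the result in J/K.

ΔS_total = 4.32 J/K

Energy balance: T_f = (m₁c₁T₁ + m₂c₂T₂)/(m₁c₁ + m₂c₂) = 446.53 K.
ΔS₁ = m₁c₁ ln(T_f/T₁) = 292.152 × ln(446.53/483) = -22.934 J/K.
ΔS₂ = m₂c₂ ln(T_f/T₂) = 100 × ln(446.53/340) = 27.257 J/K.
ΔS_total = -22.934 + 27.257 = 4.32 J/K.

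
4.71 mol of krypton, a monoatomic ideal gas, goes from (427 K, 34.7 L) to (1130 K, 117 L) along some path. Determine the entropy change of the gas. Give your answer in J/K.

Entropy is a state function: ΔS = nC_V ln(T₂/T₁) + nR ln(V₂/V₁), with C_V = 3R/2 = 12.47 J mol⁻¹ K⁻¹ for a monoatomic ideal gas.
ΔS = 4.71 × [12.47 × ln(1130/427) + 8.314 × ln(117/34.7)] = 105 J/K.

ΔS = 105 J/K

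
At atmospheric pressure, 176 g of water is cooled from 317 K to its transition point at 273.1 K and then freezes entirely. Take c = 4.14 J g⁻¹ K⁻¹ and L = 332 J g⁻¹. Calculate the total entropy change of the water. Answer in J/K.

ΔS = -323 J/K

Cooling step: ΔS₁ = m c ln(T_tr/T_i) = 176 × 4.14 × ln(273.1/317) = -108.6 J/K.
Phase change: ΔS₂ = −mL/T_tr = −176 × 332 / 273.1 = -214 J/K.
ΔS_total = (-108.6) + (-214) = -323 J/K.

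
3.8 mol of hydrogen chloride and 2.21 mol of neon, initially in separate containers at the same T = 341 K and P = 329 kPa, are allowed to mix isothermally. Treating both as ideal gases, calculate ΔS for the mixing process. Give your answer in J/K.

Mole fractions: x_A = 3.8/6.01 = 0.632, x_B = 0.368.
ΔS_mix = −R(n_A ln x_A + n_B ln x_B) = −8.314 × (3.8 ln 0.632 + 2.21 ln 0.368) = 32.9 J/K.

ΔS_mix = 32.9 J/K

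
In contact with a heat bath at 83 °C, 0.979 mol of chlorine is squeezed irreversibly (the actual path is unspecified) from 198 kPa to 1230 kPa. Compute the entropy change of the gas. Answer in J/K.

ΔS_gas = -14.9 J/K

Entropy is a state function, so ΔS_gas depends only on the end states.
For an isothermal ideal gas ΔS_gas = nR ln(P₁/P₂) = 0.979 × 8.314 × ln(198/1230) = -14.9 J/K.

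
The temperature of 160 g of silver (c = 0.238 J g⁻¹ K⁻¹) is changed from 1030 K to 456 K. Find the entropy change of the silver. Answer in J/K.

ΔS = ∫dQ_rev/T = m c ln(T₂/T₁) = 160 × 0.238 × ln(456/1030) = -31 J/K.

ΔS = -31 J/K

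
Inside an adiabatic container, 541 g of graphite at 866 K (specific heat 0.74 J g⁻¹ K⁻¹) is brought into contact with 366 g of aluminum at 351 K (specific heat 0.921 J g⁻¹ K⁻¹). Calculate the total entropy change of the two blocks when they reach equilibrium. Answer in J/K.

ΔS_total = 70.5 J/K

Energy balance: T_f = (m₁c₁T₁ + m₂c₂T₂)/(m₁c₁ + m₂c₂) = 630.59 K.
ΔS₁ = m₁c₁ ln(T_f/T₁) = 400.34 × ln(630.59/866) = -127 J/K.
ΔS₂ = m₂c₂ ln(T_f/T₂) = 337.086 × ln(630.59/351) = 197.5 J/K.
ΔS_total = -127 + 197.5 = 70.5 J/K.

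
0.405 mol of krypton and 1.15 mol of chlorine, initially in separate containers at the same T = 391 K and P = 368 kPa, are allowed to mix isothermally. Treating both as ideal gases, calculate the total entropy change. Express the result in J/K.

ΔS_mix = 7.41 J/K

Mole fractions: x_A = 0.405/1.55 = 0.26, x_B = 0.74.
ΔS_mix = −R(n_A ln x_A + n_B ln x_B) = −8.314 × (0.405 ln 0.26 + 1.15 ln 0.74) = 7.41 J/K.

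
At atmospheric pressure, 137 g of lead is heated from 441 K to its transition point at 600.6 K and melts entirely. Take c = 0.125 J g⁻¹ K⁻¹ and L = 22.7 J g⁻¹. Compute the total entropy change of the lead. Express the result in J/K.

Warming step: ΔS₁ = m c ln(T_tr/T_i) = 137 × 0.125 × ln(600.6/441) = 5.29 J/K.
Phase change: ΔS₂ = +mL/T_tr = 137 × 22.7 / 600.6 = 5.178 J/K.
ΔS_total = (5.29) + (5.178) = 10.5 J/K.

ΔS = 10.5 J/K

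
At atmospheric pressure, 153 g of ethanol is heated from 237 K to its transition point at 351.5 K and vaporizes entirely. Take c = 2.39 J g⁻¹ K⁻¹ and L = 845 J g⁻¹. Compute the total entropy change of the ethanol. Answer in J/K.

Warming step: ΔS₁ = m c ln(T_tr/T_i) = 153 × 2.39 × ln(351.5/237) = 144.1 J/K.
Phase change: ΔS₂ = +mL/T_tr = 153 × 845 / 351.5 = 367.8 J/K.
ΔS_total = (144.1) + (367.8) = 512 J/K.

ΔS = 512 J/K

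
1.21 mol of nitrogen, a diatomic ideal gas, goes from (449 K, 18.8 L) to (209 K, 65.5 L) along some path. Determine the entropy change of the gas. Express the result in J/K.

Entropy is a state function: ΔS = nC_V ln(T₂/T₁) + nR ln(V₂/V₁), with C_V = 5R/2 = 20.79 J mol⁻¹ K⁻¹ for a diatomic ideal gas.
ΔS = 1.21 × [20.79 × ln(209/449) + 8.314 × ln(65.5/18.8)] = -6.68 J/K.

ΔS = -6.68 J/K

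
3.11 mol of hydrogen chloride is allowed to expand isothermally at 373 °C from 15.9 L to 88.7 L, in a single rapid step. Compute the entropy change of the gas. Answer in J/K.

Entropy is a state function, so ΔS_gas depends only on the end states.
For an isothermal ideal gas ΔS_gas = nR ln(V₂/V₁) = 3.11 × 8.314 × ln(88.7/15.9) = 44.4 J/K.

ΔS_gas = 44.4 J/K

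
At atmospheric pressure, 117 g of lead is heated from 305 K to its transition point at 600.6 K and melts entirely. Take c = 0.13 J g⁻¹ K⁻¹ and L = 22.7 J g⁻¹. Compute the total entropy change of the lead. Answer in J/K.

ΔS = 14.7 J/K

Warming step: ΔS₁ = m c ln(T_tr/T_i) = 117 × 0.13 × ln(600.6/305) = 10.31 J/K.
Phase change: ΔS₂ = +mL/T_tr = 117 × 22.7 / 600.6 = 4.422 J/K.
ΔS_total = (10.31) + (4.422) = 14.7 J/K.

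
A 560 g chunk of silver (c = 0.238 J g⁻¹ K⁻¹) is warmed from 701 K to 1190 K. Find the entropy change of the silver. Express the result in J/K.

ΔS = ∫dQ_rev/T = m c ln(T₂/T₁) = 560 × 0.238 × ln(1190/701) = 70.5 J/K.

ΔS = 70.5 J/K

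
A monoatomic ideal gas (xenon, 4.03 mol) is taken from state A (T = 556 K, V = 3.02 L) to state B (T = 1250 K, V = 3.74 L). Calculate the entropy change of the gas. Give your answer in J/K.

ΔS = 47.9 J/K

Entropy is a state function: ΔS = nC_V ln(T₂/T₁) + nR ln(V₂/V₁), with C_V = 3R/2 = 12.47 J mol⁻¹ K⁻¹ for a monoatomic ideal gas.
ΔS = 4.03 × [12.47 × ln(1250/556) + 8.314 × ln(3.74/3.02)] = 47.9 J/K.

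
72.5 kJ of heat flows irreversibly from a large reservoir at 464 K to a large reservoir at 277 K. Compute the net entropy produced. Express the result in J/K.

ΔS_hot = −Q/T_H = −72500/464 = -156.25 J/K and ΔS_cold = +Q/T_C = 72500/277 = 261.73 J/K.
ΔS_total = -156.25 + 261.73 = 105 J/K, positive as the second law requires.

ΔS_total = 105 J/K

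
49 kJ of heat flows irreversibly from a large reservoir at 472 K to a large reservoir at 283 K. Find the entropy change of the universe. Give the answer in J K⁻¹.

ΔS_hot = −Q/T_H = −49000/472 = -103.8 J/K and ΔS_cold = +Q/T_C = 49000/283 = 173.1 J/K.
ΔS_total = -103.8 + 173.1 = 69.3 J/K, positive as the second law requires.

ΔS_total = 69.3 J/K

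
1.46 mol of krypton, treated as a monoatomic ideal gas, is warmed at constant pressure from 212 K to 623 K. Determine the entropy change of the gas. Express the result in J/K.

At constant pressure, ΔS = nC_p ln(T₂/T₁) with C_p = 5R/2 = 20.79 J mol⁻¹ K⁻¹.
ΔS = 1.46 × 20.79 × ln(623/212) = 32.7 J/K.

ΔS = 32.7 J/K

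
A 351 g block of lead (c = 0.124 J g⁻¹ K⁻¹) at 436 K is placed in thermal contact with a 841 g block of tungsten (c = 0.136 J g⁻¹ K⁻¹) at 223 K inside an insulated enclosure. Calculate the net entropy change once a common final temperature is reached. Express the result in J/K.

Energy balance: T_f = (m₁c₁T₁ + m₂c₂T₂)/(m₁c₁ + m₂c₂) = 281.71 K.
ΔS₁ = m₁c₁ ln(T_f/T₁) = 43.524 × ln(281.71/436) = -19.01 J/K.
ΔS₂ = m₂c₂ ln(T_f/T₂) = 114.376 × ln(281.71/223) = 26.73 J/K.
ΔS_total = -19.01 + 26.73 = 7.72 J/K.

ΔS_total = 7.72 J/K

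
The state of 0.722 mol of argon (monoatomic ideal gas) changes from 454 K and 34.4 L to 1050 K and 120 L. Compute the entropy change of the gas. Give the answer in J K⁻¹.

ΔS = 15 J/K

Entropy is a state function: ΔS = nC_V ln(T₂/T₁) + nR ln(V₂/V₁), with C_V = 3R/2 = 12.47 J mol⁻¹ K⁻¹ for a monoatomic ideal gas.
ΔS = 0.722 × [12.47 × ln(1050/454) + 8.314 × ln(120/34.4)] = 15 J/K.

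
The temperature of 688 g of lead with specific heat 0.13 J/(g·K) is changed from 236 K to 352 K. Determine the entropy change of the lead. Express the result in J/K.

ΔS = ∫dQ_rev/T = m c ln(T₂/T₁) = 688 × 0.13 × ln(352/236) = 35.8 J/K.

ΔS = 35.8 J/K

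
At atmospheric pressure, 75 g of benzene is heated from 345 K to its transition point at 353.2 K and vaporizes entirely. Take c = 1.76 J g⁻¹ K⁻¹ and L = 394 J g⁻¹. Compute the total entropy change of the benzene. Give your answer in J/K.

ΔS = 86.8 J/K

Warming step: ΔS₁ = m c ln(T_tr/T_i) = 75 × 1.76 × ln(353.2/345) = 3.101 J/K.
Phase change: ΔS₂ = +mL/T_tr = 75 × 394 / 353.2 = 83.66 J/K.
ΔS_total = (3.101) + (83.66) = 86.8 J/K.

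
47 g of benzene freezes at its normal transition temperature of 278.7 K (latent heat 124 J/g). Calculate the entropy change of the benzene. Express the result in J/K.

ΔS = -20.9 J/K

Heat released by the substance: Q = −mL = −47 × 124 = −5828 J.
At constant T, ΔS = Q_rev/T = −5828 / 278.7 = -20.9 J/K.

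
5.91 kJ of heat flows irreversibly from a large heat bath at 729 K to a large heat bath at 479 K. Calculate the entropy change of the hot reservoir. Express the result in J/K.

ΔS_hot = -8.11 J/K

The hot reservoir loses heat Q, so ΔS_hot = −Q/T_H = −5910/729 = -8.11 J/K.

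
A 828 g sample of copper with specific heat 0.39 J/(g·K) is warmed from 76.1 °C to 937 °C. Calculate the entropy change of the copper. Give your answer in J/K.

In kelvin: T₁ = 349.25 K, T₂ = 1210.15 K. ΔS = ∫dQ_rev/T = m c ln(T₂/T₁) = 828 × 0.39 × ln(1210.15/349.25) = 401 J/K.

ΔS = 401 J/K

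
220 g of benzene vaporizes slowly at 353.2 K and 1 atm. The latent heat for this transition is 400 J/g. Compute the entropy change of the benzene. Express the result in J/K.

Heat absorbed by the substance: Q = mL = 220 × 400 = 88000 J.
At constant T, ΔS = Q_rev/T = 88000 / 353.2 = 249 J/K.

ΔS = 249 J/K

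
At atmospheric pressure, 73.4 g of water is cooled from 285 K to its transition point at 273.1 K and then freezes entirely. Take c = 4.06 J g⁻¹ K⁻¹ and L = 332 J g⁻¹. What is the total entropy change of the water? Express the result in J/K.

ΔS = -102 J/K

Cooling step: ΔS₁ = m c ln(T_tr/T_i) = 73.4 × 4.06 × ln(273.1/285) = -12.71 J/K.
Phase change: ΔS₂ = −mL/T_tr = −73.4 × 332 / 273.1 = -89.23 J/K.
ΔS_total = (-12.71) + (-89.23) = -102 J/K.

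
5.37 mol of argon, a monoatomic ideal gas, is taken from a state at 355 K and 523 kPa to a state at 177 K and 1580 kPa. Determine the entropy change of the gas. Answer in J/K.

ΔS = -127 J/K

ΔS = nC_p ln(T₂/T₁) − nR ln(P₂/P₁), with C_p = 5R/2 = 20.79 J mol⁻¹ K⁻¹ for a monoatomic ideal gas.
ΔS = 5.37 × [20.79 × ln(177/355) − 8.314 × ln(1580/523)] = -127 J/K.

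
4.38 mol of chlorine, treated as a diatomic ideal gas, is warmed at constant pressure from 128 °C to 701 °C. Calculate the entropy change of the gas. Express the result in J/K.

In kelvin: T₁ = 401.15 K, T₂ = 974.15 K. At constant pressure, ΔS = nC_p ln(T₂/T₁) with C_p = 7R/2 = 29.1 J mol⁻¹ K⁻¹.
ΔS = 4.38 × 29.1 × ln(974.15/401.15) = 113 J/K.

ΔS = 113 J/K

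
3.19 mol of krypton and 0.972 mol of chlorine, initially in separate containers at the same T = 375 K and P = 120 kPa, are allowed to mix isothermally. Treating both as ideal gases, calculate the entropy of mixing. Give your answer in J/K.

Mole fractions: x_A = 3.19/4.16 = 0.766, x_B = 0.234.
ΔS_mix = −R(n_A ln x_A + n_B ln x_B) = −8.314 × (3.19 ln 0.766 + 0.972 ln 0.234) = 18.8 J/K.

ΔS_mix = 18.8 J/K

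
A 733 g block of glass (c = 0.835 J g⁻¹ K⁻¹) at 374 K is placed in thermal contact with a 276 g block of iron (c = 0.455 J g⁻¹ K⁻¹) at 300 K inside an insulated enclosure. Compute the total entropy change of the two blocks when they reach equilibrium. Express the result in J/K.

ΔS_total = 2.41 J/K

Energy balance: T_f = (m₁c₁T₁ + m₂c₂T₂)/(m₁c₁ + m₂c₂) = 361.4 K.
ΔS₁ = m₁c₁ ln(T_f/T₁) = 612.055 × ln(361.4/374) = -20.97 J/K.
ΔS₂ = m₂c₂ ln(T_f/T₂) = 125.58 × ln(361.4/300) = 23.38 J/K.
ΔS_total = -20.97 + 23.38 = 2.41 J/K.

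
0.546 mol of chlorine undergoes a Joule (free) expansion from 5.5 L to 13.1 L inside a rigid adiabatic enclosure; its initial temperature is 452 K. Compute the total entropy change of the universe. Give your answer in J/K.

For an ideal gas in free expansion Q = 0 and W = 0, so T is unchanged.
Entropy is a state function; using a reversible isothermal path, ΔS_gas = nR ln(V₂/V₁) = 0.546 × 8.314 × ln(13.1/5.5) = 3.94 J/K.
The insulated surroundings exchange no heat, so ΔS_surr = 0 and ΔS_universe = ΔS_gas.

ΔS_universe = 3.94 J/K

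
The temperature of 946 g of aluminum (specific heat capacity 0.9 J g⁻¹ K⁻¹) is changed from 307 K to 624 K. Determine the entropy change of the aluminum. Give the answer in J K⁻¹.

ΔS = 604 J/K

ΔS = ∫dQ_rev/T = m c ln(T₂/T₁) = 946 × 0.9 × ln(624/307) = 604 J/K.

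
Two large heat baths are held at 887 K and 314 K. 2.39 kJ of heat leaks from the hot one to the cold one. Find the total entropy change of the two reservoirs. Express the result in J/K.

ΔS_hot = −Q/T_H = −2390/887 = -2.694 J/K and ΔS_cold = +Q/T_C = 2390/314 = 7.611 J/K.
ΔS_total = -2.694 + 7.611 = 4.92 J/K, positive as the second law requires.

ΔS_total = 4.92 J/K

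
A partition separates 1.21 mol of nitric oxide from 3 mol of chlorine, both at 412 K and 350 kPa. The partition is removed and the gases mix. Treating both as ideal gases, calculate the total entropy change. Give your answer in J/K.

Mole fractions: x_A = 1.21/4.21 = 0.287, x_B = 0.713.
ΔS_mix = −R(n_A ln x_A + n_B ln x_B) = −8.314 × (1.21 ln 0.287 + 3 ln 0.713) = 21 J/K.

ΔS_mix = 21 J/K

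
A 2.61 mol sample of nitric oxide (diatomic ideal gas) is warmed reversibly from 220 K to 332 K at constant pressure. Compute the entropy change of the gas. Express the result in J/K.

At constant pressure, ΔS = nC_p ln(T₂/T₁) with C_p = 7R/2 = 29.1 J mol⁻¹ K⁻¹.
ΔS = 2.61 × 29.1 × ln(332/220) = 31.3 J/K.

ΔS = 31.3 J/K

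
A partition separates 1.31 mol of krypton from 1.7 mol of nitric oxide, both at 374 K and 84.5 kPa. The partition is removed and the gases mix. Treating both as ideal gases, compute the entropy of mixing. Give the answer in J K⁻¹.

ΔS_mix = 17.1 J/K

Mole fractions: x_A = 1.31/3.01 = 0.435, x_B = 0.565.
ΔS_mix = −R(n_A ln x_A + n_B ln x_B) = −8.314 × (1.31 ln 0.435 + 1.7 ln 0.565) = 17.1 J/K.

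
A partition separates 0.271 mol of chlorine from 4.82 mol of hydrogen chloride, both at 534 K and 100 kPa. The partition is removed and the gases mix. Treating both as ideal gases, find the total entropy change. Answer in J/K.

Mole fractions: x_A = 0.271/5.09 = 0.0532, x_B = 0.947.
ΔS_mix = −R(n_A ln x_A + n_B ln x_B) = −8.314 × (0.271 ln 0.0532 + 4.82 ln 0.947) = 8.8 J/K.

ΔS_mix = 8.8 J/K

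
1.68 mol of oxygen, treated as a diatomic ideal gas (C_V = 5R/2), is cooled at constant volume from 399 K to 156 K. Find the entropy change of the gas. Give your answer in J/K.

At constant volume, ΔS = nC_V ln(T₂/T₁) with C_V = 5R/2 = 20.79 J mol⁻¹ K⁻¹.
ΔS = 1.68 × 20.79 × ln(156/399) = -32.8 J/K.

ΔS = -32.8 J/K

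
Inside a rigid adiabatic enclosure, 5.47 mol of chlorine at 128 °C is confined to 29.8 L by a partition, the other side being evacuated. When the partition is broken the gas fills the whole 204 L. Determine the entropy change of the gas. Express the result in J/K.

No heat is exchanged and no work is done, so the ideal-gas temperature stays constant.
Entropy is a state function; using a reversible isothermal path, ΔS_gas = nR ln(V₂/V₁) = 5.47 × 8.314 × ln(204/29.8) = 87.5 J/K.

ΔS_gas = 87.5 J/K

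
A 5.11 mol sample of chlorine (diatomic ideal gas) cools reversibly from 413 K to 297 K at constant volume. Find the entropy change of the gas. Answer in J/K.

ΔS = -35 J/K

At constant volume, ΔS = nC_V ln(T₂/T₁) with C_V = 5R/2 = 20.79 J mol⁻¹ K⁻¹.
ΔS = 5.11 × 20.79 × ln(297/413) = -35 J/K.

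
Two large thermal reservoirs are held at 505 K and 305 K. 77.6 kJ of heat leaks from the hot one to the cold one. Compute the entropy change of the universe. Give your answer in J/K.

ΔS_hot = −Q/T_H = −77600/505 = -153.7 J/K and ΔS_cold = +Q/T_C = 77600/305 = 254.4 J/K.
ΔS_total = -153.7 + 254.4 = 101 J/K, positive as the second law requires.

ΔS_total = 101 J/K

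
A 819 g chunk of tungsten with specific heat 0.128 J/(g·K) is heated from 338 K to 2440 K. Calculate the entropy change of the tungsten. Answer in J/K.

ΔS = 207 J/K

ΔS = ∫dQ_rev/T = m c ln(T₂/T₁) = 819 × 0.128 × ln(2440/338) = 207 J/K.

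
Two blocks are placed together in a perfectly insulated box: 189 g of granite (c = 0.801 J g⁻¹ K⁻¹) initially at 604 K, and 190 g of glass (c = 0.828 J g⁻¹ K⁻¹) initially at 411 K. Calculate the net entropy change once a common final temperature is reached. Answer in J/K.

Energy balance: T_f = (m₁c₁T₁ + m₂c₂T₂)/(m₁c₁ + m₂c₂) = 505.65 K.
ΔS₁ = m₁c₁ ln(T_f/T₁) = 151.389 × ln(505.65/604) = -26.907 J/K.
ΔS₂ = m₂c₂ ln(T_f/T₂) = 157.32 × ln(505.65/411) = 32.604 J/K.
ΔS_total = -26.907 + 32.604 = 5.7 J/K.

ΔS_total = 5.7 J/K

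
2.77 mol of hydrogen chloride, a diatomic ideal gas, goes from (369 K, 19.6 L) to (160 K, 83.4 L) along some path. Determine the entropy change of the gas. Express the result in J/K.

ΔS = -14.8 J/K

Entropy is a state function: ΔS = nC_V ln(T₂/T₁) + nR ln(V₂/V₁), with C_V = 5R/2 = 20.79 J mol⁻¹ K⁻¹ for a diatomic ideal gas.
ΔS = 2.77 × [20.79 × ln(160/369) + 8.314 × ln(83.4/19.6)] = -14.8 J/K.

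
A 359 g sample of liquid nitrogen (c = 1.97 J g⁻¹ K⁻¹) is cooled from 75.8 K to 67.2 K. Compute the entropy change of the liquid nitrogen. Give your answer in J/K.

ΔS = -85.2 J/K

ΔS = ∫dQ_rev/T = m c ln(T₂/T₁) = 359 × 1.97 × ln(67.2/75.8) = -85.2 J/K.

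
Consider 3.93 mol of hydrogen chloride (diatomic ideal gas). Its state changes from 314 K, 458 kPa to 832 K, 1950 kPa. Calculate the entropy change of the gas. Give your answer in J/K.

ΔS = 64.1 J/K

ΔS = nC_p ln(T₂/T₁) − nR ln(P₂/P₁), with C_p = 7R/2 = 29.1 J mol⁻¹ K⁻¹ for a diatomic ideal gas.
ΔS = 3.93 × [29.1 × ln(832/314) − 8.314 × ln(1950/458)] = 64.1 J/K.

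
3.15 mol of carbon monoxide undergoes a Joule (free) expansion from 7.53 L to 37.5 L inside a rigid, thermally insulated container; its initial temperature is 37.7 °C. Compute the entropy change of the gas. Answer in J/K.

For an ideal gas in free expansion Q = 0 and W = 0, so T is unchanged.
Entropy is a state function; using a reversible isothermal path, ΔS_gas = nR ln(V₂/V₁) = 3.15 × 8.314 × ln(37.5/7.53) = 42 J/K.

ΔS_gas = 42 J/K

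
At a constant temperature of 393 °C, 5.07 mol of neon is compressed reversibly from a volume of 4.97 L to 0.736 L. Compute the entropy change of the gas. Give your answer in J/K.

ΔS_gas = -80.5 J/K

For an isothermal ideal gas ΔS_gas = nR ln(V₂/V₁) = 5.07 × 8.314 × ln(0.736/4.97) = -80.5 J/K.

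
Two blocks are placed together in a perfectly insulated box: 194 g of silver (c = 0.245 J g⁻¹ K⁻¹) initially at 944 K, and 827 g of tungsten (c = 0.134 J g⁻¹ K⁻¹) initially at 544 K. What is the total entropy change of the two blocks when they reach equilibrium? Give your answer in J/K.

Energy balance: T_f = (m₁c₁T₁ + m₂c₂T₂)/(m₁c₁ + m₂c₂) = 664.06 K.
ΔS₁ = m₁c₁ ln(T_f/T₁) = 47.53 × ln(664.06/944) = -16.72 J/K.
ΔS₂ = m₂c₂ ln(T_f/T₂) = 110.818 × ln(664.06/544) = 22.1 J/K.
ΔS_total = -16.72 + 22.1 = 5.38 J/K.

ΔS_total = 5.38 J/K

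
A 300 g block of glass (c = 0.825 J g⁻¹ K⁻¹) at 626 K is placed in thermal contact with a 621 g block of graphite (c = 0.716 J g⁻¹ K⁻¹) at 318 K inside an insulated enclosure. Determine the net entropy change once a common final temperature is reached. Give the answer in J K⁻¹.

ΔS_total = 38.2 J/K

Energy balance: T_f = (m₁c₁T₁ + m₂c₂T₂)/(m₁c₁ + m₂c₂) = 428.14 K.
ΔS₁ = m₁c₁ ln(T_f/T₁) = 247.5 × ln(428.14/626) = -94.03 J/K.
ΔS₂ = m₂c₂ ln(T_f/T₂) = 444.636 × ln(428.14/318) = 132.2 J/K.
ΔS_total = -94.03 + 132.2 = 38.2 J/K.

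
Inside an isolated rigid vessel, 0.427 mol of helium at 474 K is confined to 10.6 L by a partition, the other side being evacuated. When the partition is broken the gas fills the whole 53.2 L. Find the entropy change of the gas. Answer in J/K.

ΔS_gas = 5.73 J/K

For an ideal gas in free expansion Q = 0 and W = 0, so T is unchanged.
Entropy is a state function; using a reversible isothermal path, ΔS_gas = nR ln(V₂/V₁) = 0.427 × 8.314 × ln(53.2/10.6) = 5.73 J/K.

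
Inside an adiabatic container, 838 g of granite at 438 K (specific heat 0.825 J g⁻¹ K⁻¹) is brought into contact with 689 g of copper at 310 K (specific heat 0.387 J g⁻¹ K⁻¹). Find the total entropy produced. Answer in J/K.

Energy balance: T_f = (m₁c₁T₁ + m₂c₂T₂)/(m₁c₁ + m₂c₂) = 402.37 K.
ΔS₁ = m₁c₁ ln(T_f/T₁) = 691.35 × ln(402.37/438) = -58.65 J/K.
ΔS₂ = m₂c₂ ln(T_f/T₂) = 266.643 × ln(402.37/310) = 69.54 J/K.
ΔS_total = -58.65 + 69.54 = 10.9 J/K.

ΔS_total = 10.9 J/K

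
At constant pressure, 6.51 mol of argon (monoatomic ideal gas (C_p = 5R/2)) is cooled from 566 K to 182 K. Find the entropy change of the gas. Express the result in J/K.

At constant pressure, ΔS = nC_p ln(T₂/T₁) with C_p = 5R/2 = 20.79 J mol⁻¹ K⁻¹.
ΔS = 6.51 × 20.79 × ln(182/566) = -154 J/K.

ΔS = -154 J/K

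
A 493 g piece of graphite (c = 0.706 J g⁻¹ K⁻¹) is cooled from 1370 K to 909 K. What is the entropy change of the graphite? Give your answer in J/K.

ΔS = ∫dQ_rev/T = m c ln(T₂/T₁) = 493 × 0.706 × ln(909/1370) = -143 J/K.

ΔS = -143 J/K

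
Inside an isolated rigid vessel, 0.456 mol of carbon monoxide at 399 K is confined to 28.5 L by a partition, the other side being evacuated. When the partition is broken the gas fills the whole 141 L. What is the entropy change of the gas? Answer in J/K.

No heat is exchanged and no work is done, so the ideal-gas temperature stays constant.
Entropy is a state function; using a reversible isothermal path, ΔS_gas = nR ln(V₂/V₁) = 0.456 × 8.314 × ln(141/28.5) = 6.06 J/K.

ΔS_gas = 6.06 J/K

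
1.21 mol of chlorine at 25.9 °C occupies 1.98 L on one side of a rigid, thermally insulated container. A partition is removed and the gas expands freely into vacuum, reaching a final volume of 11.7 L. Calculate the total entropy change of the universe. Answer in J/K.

For an ideal gas in free expansion Q = 0 and W = 0, so T is unchanged.
Entropy is a state function; using a reversible isothermal path, ΔS_gas = nR ln(V₂/V₁) = 1.21 × 8.314 × ln(11.7/1.98) = 17.9 J/K.
The insulated surroundings exchange no heat, so ΔS_surr = 0 and ΔS_universe = ΔS_gas.

ΔS_universe = 17.9 J/K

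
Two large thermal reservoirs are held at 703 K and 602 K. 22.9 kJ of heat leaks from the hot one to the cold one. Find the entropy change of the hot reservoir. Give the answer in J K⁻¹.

ΔS_hot = -32.6 J/K

The hot reservoir loses heat Q, so ΔS_hot = −Q/T_H = −22900/703 = -32.6 J/K.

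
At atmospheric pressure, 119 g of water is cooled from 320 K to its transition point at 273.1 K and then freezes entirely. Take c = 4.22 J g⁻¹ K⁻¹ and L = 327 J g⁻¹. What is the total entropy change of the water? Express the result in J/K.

ΔS = -222 J/K

Cooling step: ΔS₁ = m c ln(T_tr/T_i) = 119 × 4.22 × ln(273.1/320) = -79.59 J/K.
Phase change: ΔS₂ = −mL/T_tr = −119 × 327 / 273.1 = -142.5 J/K.
ΔS_total = (-79.59) + (-142.5) = -222 J/K.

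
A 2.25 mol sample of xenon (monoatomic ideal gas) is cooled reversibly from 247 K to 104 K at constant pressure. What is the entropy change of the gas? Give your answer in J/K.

At constant pressure, ΔS = nC_p ln(T₂/T₁) with C_p = 5R/2 = 20.79 J mol⁻¹ K⁻¹.
ΔS = 2.25 × 20.79 × ln(104/247) = -40.5 J/K.

ΔS = -40.5 J/K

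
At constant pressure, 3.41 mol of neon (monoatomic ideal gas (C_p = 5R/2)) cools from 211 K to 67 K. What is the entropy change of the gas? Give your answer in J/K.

At constant pressure, ΔS = nC_p ln(T₂/T₁) with C_p = 5R/2 = 20.79 J mol⁻¹ K⁻¹.
ΔS = 3.41 × 20.79 × ln(67/211) = -81.3 J/K.

ΔS = -81.3 J/K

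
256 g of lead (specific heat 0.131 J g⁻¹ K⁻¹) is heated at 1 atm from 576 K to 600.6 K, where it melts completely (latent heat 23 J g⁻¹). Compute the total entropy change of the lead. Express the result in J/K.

ΔS = 11.2 J/K

Warming step: ΔS₁ = m c ln(T_tr/T_i) = 256 × 0.131 × ln(600.6/576) = 1.403 J/K.
Phase change: ΔS₂ = +mL/T_tr = 256 × 23 / 600.6 = 9.804 J/K.
ΔS_total = (1.403) + (9.804) = 11.2 J/K.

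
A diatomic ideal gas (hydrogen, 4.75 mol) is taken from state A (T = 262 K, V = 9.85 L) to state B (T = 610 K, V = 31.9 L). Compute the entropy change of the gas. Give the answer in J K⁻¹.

ΔS = 130 J/K

Entropy is a state function: ΔS = nC_V ln(T₂/T₁) + nR ln(V₂/V₁), with C_V = 5R/2 = 20.79 J mol⁻¹ K⁻¹ for a diatomic ideal gas.
ΔS = 4.75 × [20.79 × ln(610/262) + 8.314 × ln(31.9/9.85)] = 130 J/K.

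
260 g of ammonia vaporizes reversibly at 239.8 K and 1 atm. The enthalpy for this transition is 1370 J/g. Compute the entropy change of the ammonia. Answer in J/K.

ΔS = 1490 J/K

Heat absorbed by the substance: Q = mL = 260 × 1370 = 356200 J.
At constant T, ΔS = Q_rev/T = 356200 / 239.8 = 1490 J/K.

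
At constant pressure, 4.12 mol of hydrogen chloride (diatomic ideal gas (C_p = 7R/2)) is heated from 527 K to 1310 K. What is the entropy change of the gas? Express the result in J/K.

At constant pressure, ΔS = nC_p ln(T₂/T₁) with C_p = 7R/2 = 29.1 J mol⁻¹ K⁻¹.
ΔS = 4.12 × 29.1 × ln(1310/527) = 109 J/K.

ΔS = 109 J/K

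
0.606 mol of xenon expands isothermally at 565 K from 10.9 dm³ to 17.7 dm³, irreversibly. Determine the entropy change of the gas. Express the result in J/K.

Entropy is a state function, so ΔS_gas depends only on the end states.
For an isothermal ideal gas ΔS_gas = nR ln(V₂/V₁) = 0.606 × 8.314 × ln(17.7/10.9) = 2.44 J/K.

ΔS_gas = 2.44 J/K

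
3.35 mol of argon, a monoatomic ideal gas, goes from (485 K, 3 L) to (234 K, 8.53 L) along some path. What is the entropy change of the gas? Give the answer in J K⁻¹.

ΔS = -1.34 J/K

Entropy is a state function: ΔS = nC_V ln(T₂/T₁) + nR ln(V₂/V₁), with C_V = 3R/2 = 12.47 J mol⁻¹ K⁻¹ for a monoatomic ideal gas.
ΔS = 3.35 × [12.47 × ln(234/485) + 8.314 × ln(8.53/3)] = -1.34 J/K.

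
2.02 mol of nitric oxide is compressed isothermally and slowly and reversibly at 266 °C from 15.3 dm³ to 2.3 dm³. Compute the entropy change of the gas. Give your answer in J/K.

For an isothermal ideal gas ΔS_gas = nR ln(V₂/V₁) = 2.02 × 8.314 × ln(2.3/15.3) = -31.8 J/K.

ΔS_gas = -31.8 J/K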